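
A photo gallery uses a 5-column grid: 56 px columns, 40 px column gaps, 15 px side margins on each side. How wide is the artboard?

Total width: 2·15 + 5·56 + 4·40 = 470 px.

470 px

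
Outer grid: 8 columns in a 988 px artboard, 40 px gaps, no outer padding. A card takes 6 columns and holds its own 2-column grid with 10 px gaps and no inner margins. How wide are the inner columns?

8 columns + 7 gaps: 8c + 7·40 = 988.
8c = 988 − 280 = 708, so c = 88.5 px.
Span of 6: 6·88.5 + 5·40 = 531 + 200 = 731 px.
2d + 1·10 = 731 → 2d = 721 → d = 360.5 px.

360.5 px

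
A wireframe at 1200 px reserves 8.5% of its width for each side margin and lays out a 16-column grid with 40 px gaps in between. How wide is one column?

Margins: 8.5% × 1200 = 102 px each, so content = 1200 − 204 = 996 px.
Subtracting 15 gaps of 40 leaves 396 for 16 columns, so c = 24.75 px.

24.75 px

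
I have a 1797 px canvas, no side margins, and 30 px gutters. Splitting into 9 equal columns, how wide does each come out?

Subtracting 8 gutters of 30 leaves 1557 for 9 columns, so c = 173 px.

173 px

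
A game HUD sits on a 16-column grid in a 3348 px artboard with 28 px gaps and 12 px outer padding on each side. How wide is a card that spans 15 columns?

Content width = 3348 − 2·12 = 3324 px.
16 columns + 15 gaps: 16c + 15·28 = 3324.
16c = 3324 − 420 = 2904, so c = 181.5 px.
Span of 15: 15·181.5 + 14·28 = 2722.5 + 392 = 3114.5 px.

3114.5 px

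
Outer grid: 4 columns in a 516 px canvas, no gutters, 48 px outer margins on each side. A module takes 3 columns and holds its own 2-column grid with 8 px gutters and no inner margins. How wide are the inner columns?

Outer content = 516 − 2·48 = 420 px.
4c = 420 → c = 105 px.
3-column span = 3·105 = 315 px.
2 columns + 1 gutter: 2d + 1·8 = 315.
2d = 315 − 8 = 307, so d = 153.5 px.

153.5 px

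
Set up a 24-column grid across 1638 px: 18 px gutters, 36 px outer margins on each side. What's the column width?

48 px

Content width = 1638 − 2·36 = 1566 px.
24c + 23·18 = 1566 → 24c = 1152 → c = 48 px.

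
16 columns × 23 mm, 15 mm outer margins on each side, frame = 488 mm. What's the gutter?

Take off 30 mm of margins, leaving 458 mm.
16·23 + 15g = 458 → 15g = 90 → g = 6 mm.

6 mm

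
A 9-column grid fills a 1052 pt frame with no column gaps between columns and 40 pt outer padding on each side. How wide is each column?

Content width = 1052 − 2·40 = 972 pt.
With no column gaps, each column is 972/9 = 108 pt.

108 pt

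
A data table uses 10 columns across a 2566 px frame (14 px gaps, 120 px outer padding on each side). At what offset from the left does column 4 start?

822 px

Subtract both margins: 2566 − 2·120 = 2326 px.
10c + 9·14 = 2326 → 10c = 2200 → c = 220 px.
Each column+gutter stride is 234 px; 3 of them past the 120 px margin is 120 + 702 = 822 px.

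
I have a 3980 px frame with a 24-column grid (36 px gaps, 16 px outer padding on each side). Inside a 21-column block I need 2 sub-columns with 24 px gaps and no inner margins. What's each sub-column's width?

Inside the margins: 3980 − 32 = 3948 px.
3948 − 23·36 = 3120; ÷24 gives c = 130 px.
21 columns plus 20 gaps: 2730 + 720 = 3450 px.
2 columns + 1 gap: 2d + 1·24 = 3450.
2d = 3450 − 24 = 3426, so d = 1713 px.

1713 px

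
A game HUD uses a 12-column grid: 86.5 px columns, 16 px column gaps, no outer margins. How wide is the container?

1214 px

Total width: 12·86.5 + 11·16 = 1214 px.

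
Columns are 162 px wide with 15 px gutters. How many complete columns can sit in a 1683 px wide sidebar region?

9 columns

Each extra column adds 162 + 15 = 177 px.
(1683 + 15) / 177 = 9.59, so 9 columns fit.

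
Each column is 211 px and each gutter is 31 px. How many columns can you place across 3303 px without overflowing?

13 columns

Each extra column adds 211 + 31 = 242 px.
(3303 + 31) / 242 = 13.78, so 13 columns fit.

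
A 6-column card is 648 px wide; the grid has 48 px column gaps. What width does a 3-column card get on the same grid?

Subtracting 5 column gaps of 48 leaves 408 for 6 columns, so c = 68 px.
3-column span = 3·68 + 2·48 = 300 px.

300 px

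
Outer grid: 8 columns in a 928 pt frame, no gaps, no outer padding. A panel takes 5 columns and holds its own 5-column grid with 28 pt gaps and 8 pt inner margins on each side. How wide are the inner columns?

90.4 pt

928 / 8 = 116 pt per column.
With no gaps, 5 columns span 5·116 = 580 pt.
Inner content = 580 − 2·8 = 564 pt.
5 columns + 4 gaps: 5d + 4·28 = 564.
5d = 564 − 112 = 452, so d = 90.4 pt.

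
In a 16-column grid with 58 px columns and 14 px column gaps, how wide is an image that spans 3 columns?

202 px

3 columns plus 2 column gaps: 174 + 28 = 202 px.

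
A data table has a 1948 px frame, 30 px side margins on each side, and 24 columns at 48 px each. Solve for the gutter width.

Subtract both margins: 1948 − 2·30 = 1888 px.
Columns use 1152 px, leaving 736 px across 23 gutters = 32 px each.

32 px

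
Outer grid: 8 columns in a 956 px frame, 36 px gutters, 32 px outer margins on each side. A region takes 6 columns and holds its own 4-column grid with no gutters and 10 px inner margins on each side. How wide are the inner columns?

160 px

Take off 64 px of margins, leaving 892 px.
892 − 7·36 = 640; ÷8 gives c = 80 px.
6 columns plus 5 gutters: 480 + 180 = 660 px.
Inner content = 660 − 2·10 = 640 px.
4d = 640 → d = 160 px.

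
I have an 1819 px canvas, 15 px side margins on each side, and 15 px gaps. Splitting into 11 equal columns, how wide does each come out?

Inside the margins: 1819 − 30 = 1789 px.
1789 − 10·15 = 1639; ÷11 gives c = 149 px.

149 px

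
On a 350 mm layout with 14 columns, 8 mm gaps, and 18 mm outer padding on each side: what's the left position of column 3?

Subtract both margins: 350 − 2·18 = 314 mm.
14 columns + 13 gaps: 14c + 13·8 = 314.
14c = 314 − 104 = 210, so c = 15 mm.
Each column+gutter stride is 23 mm; 2 of them past the 18 mm margin is 18 + 46 = 64 mm.

64 mm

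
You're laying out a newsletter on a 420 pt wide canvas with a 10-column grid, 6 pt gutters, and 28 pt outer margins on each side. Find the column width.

Subtract both margins: 420 − 2·28 = 364 pt.
10 columns + 9 gutters: 10c + 9·6 = 364.
10c = 364 − 54 = 310, so c = 31 pt.

31 pt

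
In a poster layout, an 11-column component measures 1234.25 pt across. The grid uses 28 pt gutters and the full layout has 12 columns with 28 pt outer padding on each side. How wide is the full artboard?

1405 pt

11c + 10·28 = 1234.25 → 11c = 954.25 → c = 86.75 pt.
Total width: 2·28 + 12·86.75 + 11·28 = 1405 pt.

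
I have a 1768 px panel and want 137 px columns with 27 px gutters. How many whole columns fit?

10 columns

k columns need k·137 + (k−1)·27 = k·164 − 27.
k·164 − 27 ≤ 1768 → k ≤ 1795 / 164 ≈ 10.95, so k = 10.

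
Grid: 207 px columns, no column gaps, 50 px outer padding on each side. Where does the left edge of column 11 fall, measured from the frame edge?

Each column+gutter stride is 207 px; 10 of them past the 50 px margin is 50 + 2070 = 2120 px.

2120 px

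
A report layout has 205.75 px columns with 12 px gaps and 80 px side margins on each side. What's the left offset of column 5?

951 px

Column 5 starts at margin + 4·(column + gutter) = 80 + 4·217.75 = 951 px.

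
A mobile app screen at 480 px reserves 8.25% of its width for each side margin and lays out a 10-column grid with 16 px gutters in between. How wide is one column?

25.68 px

480 × (1 − 2·8.25%) = 480 × 83.5% = 400.8 px for the columns.
10 columns + 9 gutters: 10c + 9·16 = 400.8.
10c = 400.8 − 144 = 256.8, so c = 25.68 px.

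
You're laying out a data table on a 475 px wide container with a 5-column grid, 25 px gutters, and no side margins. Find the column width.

75 px

475 − 4·25 = 375; ÷5 gives c = 75 px.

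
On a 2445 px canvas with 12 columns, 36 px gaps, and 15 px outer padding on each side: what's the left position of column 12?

2261.75 px

Take off 30 px of margins, leaving 2415 px.
12 columns + 11 gaps: 12c + 11·36 = 2415.
12c = 2415 − 396 = 2019, so c = 168.25 px.
Before column 12: the margin + 11 columns + 11 gaps.
Offset = 15 + 11·(168.25 + 36) = 15 + 2246.75 = 2261.75 px.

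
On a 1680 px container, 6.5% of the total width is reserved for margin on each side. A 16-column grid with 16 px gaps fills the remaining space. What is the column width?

76.35 px

1680 × (1 − 2·6.5%) = 1680 × 87% = 1461.6 px for the columns.
1461.6 − 15·16 = 1221.6; ÷16 gives c = 76.35 px.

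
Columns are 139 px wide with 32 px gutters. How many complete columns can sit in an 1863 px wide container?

11 columns: 11·139 + 10·32 = 1849 px ≤ 1863.
12 columns: 2020 px > 1863. So 11.

11 columns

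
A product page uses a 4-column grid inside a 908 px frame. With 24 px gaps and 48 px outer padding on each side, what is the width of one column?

185 px

Take off 96 px of margins, leaving 812 px.
Subtracting 3 gaps of 24 leaves 740 for 4 columns, so c = 185 px.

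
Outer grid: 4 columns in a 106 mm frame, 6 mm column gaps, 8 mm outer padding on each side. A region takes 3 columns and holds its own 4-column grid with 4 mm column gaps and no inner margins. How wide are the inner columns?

Take off 16 mm of margins, leaving 90 mm.
4 columns + 3 column gaps: 4c + 3·6 = 90.
4c = 90 − 18 = 72, so c = 18 mm.
Span of 3: 3·18 + 2·6 = 54 + 12 = 66 mm.
66 − 3·4 = 54; ÷4 gives d = 13.5 mm.

13.5 mm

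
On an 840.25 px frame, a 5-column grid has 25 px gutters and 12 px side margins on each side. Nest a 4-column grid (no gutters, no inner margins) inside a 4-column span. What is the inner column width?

162 px

Subtract both margins: 840.25 − 2·12 = 816.25 px.
Subtracting 4 gutters of 25 leaves 716.25 for 5 columns, so c = 143.25 px.
Span of 4: 4·143.25 + 3·25 = 573 + 75 = 648 px.
648 / 4 = 162 px per column.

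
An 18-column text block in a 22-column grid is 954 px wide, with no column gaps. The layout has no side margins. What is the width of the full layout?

1166 px

954 / 18 = 53 px per column.
Summing: 1166 = 1166 px.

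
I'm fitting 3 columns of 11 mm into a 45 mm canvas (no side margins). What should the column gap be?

6 mm

Columns use 33 mm, leaving 12 mm across 2 column gaps = 6 mm each.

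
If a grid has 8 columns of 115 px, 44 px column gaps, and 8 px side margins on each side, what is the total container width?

1244 px

Total width: 2·8 + 8·115 + 7·44 = 1244 px.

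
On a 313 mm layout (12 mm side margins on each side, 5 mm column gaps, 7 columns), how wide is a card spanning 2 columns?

Inside the margins: 313 − 24 = 289 mm.
7 columns + 6 column gaps: 7c + 6·5 = 289.
7c = 289 − 30 = 259, so c = 37 mm.
2 columns plus 1 column gap: 74 + 5 = 79 mm.

79 mm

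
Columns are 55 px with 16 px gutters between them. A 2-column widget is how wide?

126 px

2-column span = 2·55 + 1·16 = 126 px.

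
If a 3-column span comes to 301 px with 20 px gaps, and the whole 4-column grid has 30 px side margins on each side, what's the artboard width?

468 px

301 − 2·20 = 261; ÷3 gives c = 87 px.
Artboard = 2·30 + 4·87 + 3·20 = 60 + 348 + 60 = 468 px.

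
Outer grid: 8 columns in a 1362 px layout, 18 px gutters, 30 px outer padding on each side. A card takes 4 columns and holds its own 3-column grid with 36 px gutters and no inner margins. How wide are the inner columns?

Outer content = 1362 − 2·30 = 1302 px.
Subtracting 7 gutters of 18 leaves 1176 for 8 columns, so c = 147 px.
Span of 4: 4·147 + 3·18 = 588 + 54 = 642 px.
3d + 2·36 = 642 → 3d = 570 → d = 190 px.

190 px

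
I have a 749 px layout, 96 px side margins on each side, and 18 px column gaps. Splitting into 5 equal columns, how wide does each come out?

Subtract both margins: 749 − 2·96 = 557 px.
5 columns + 4 column gaps: 5c + 4·18 = 557.
5c = 557 − 72 = 485, so c = 97 px.

97 px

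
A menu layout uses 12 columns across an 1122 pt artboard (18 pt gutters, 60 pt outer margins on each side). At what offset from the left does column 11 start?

Subtract both margins: 1122 − 2·60 = 1002 pt.
12c + 11·18 = 1002 → 12c = 804 → c = 67 pt.
Column 11 starts at margin + 10·(column + gutter) = 60 + 10·85 = 910 pt.

910 pt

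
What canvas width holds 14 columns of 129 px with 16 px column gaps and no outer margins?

Canvas = 14·129 + 13·16 = 1806 + 208 = 2014 px.

2014 px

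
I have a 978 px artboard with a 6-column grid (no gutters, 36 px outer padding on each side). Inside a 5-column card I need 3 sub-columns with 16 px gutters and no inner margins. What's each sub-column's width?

Subtract both margins: 978 − 2·36 = 906 px.
With no gutters, each column is 906/6 = 151 px.
With no gutters, 5 columns span 5·151 = 755 px.
3 columns + 2 gutters: 3d + 2·16 = 755.
3d = 755 − 32 = 723, so d = 241 px.

241 px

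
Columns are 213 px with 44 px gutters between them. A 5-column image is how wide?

1241 px

Span of 5: 5·213 + 4·44 = 1065 + 176 = 1241 px.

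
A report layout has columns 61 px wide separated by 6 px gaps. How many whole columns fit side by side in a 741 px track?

11 columns: 11·61 + 10·6 = 731 px ≤ 741.
12 columns: 798 px > 741. So 11.

11 columns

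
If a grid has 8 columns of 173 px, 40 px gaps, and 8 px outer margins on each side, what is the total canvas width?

Canvas = 2·8 + 8·173 + 7·40 = 16 + 1384 + 280 = 1680 px.

1680 px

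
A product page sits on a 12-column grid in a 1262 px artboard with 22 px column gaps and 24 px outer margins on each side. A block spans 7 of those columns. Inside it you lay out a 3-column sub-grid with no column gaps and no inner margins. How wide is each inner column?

233 px

Inside the margins: 1262 − 48 = 1214 px.
12 columns + 11 column gaps: 12c + 11·22 = 1214.
12c = 1214 − 242 = 972, so c = 81 px.
7-column span = 7·81 + 6·22 = 699 px.
3d = 699 → d = 233 px.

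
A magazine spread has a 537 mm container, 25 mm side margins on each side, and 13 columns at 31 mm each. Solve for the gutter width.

7 mm

Subtract both margins: 537 − 2·25 = 487 mm.
13 columns take 13·31 = 403 mm; remaining 84 splits into 12 gutters.
g = 84 / 12 = 7 mm.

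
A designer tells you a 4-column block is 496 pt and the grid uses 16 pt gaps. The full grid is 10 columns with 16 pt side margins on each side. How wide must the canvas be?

Subtracting 3 gaps of 16 leaves 448 for 4 columns, so c = 112 pt.
Adding margins, columns and gutters: 32 + 1120 + 144 = 1296 pt.

1296 pt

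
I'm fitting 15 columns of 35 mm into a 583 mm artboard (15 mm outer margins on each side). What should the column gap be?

Subtract both margins: 583 − 2·15 = 553 mm.
15 columns take 15·35 = 525 mm; remaining 28 splits into 14 column gaps.
g = 28 / 14 = 2 mm.

2 mm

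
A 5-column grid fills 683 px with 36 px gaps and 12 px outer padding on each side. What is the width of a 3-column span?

Content width = 683 − 2·12 = 659 px.
5 columns + 4 gaps: 5c + 4·36 = 659.
5c = 659 − 144 = 515, so c = 103 px.
3 columns plus 2 gaps: 309 + 72 = 381 px.

381 px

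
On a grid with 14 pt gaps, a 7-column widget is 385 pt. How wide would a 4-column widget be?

7 columns + 6 gaps: 7c + 6·14 = 385.
7c = 385 − 84 = 301, so c = 43 pt.
4 columns plus 3 gaps: 172 + 42 = 214 pt.

214 pt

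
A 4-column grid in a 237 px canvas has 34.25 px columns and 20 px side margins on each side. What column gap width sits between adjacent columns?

Inside the margins: 237 − 40 = 197 px.
Columns use 137 px, leaving 60 px across 3 column gaps = 20 px each.

20 px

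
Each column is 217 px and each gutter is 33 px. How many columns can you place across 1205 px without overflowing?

4 columns

Each extra column adds 217 + 33 = 250 px.
(1205 + 33) / 250 = 4.95, so 4 columns fit.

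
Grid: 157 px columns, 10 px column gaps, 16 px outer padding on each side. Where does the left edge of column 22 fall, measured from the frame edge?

3523 px

Each column+gutter stride is 167 px; 21 of them past the 16 px margin is 16 + 3507 = 3523 px.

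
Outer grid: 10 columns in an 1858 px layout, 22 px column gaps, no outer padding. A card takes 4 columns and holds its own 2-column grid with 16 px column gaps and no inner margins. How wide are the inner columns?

357 px

10 columns + 9 column gaps: 10c + 9·22 = 1858.
10c = 1858 − 198 = 1660, so c = 166 px.
4-column span = 4·166 + 3·22 = 730 px.
2d + 1·16 = 730 → 2d = 714 → d = 357 px.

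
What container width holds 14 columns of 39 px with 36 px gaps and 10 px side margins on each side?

Total width: 2·10 + 14·39 + 13·36 = 1034 px.

1034 px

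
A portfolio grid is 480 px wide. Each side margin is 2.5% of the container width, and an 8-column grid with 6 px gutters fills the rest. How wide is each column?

480 × (1 − 2·2.5%) = 480 × 95% = 456 px for the columns.
8c + 7·6 = 456 → 8c = 414 → c = 51.75 px.

51.75 px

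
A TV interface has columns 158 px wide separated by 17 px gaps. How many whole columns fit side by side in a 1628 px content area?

9 columns

Each extra column adds 158 + 17 = 175 px.
(1628 + 17) / 175 = 9.40, so 9 columns fit.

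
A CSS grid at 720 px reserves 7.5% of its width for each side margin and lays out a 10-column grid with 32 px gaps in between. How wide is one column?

Each margin = 7.5% of 720 = 54 px; content = 720 − 2·54 = 612 px.
10 columns + 9 gaps: 10c + 9·32 = 612.
10c = 612 − 288 = 324, so c = 32.4 px.

32.4 px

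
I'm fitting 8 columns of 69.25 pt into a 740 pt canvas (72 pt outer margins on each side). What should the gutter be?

6 pt

Subtract both margins: 740 − 2·72 = 596 pt.
8 columns take 8·69.25 = 554 pt; remaining 42 splits into 7 gutters.
g = 42 / 7 = 6 pt.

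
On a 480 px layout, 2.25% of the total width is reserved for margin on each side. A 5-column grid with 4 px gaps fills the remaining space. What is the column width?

480 × (1 − 2·2.25%) = 480 × 95.5% = 458.4 px for the columns.
Subtracting 4 gaps of 4 leaves 442.4 for 5 columns, so c = 88.48 px.

88.48 px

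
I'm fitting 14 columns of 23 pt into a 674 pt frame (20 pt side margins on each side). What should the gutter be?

24 pt

Content width = 674 − 2·20 = 634 pt.
14·23 + 13g = 634 → 13g = 312 → g = 24 pt.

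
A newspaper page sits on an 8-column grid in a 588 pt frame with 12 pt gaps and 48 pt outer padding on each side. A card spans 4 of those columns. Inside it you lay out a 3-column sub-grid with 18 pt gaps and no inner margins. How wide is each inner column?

68 pt

Outer content = 588 − 2·48 = 492 pt.
8c + 7·12 = 492 → 8c = 408 → c = 51 pt.
4-column span = 4·51 + 3·12 = 240 pt.
3d + 2·18 = 240 → 3d = 204 → d = 68 pt.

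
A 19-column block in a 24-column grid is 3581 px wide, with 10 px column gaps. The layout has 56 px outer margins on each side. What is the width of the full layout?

3581 − 18·10 = 3401; ÷19 gives c = 179 px.
Layout = 2·56 + 24·179 + 23·10 = 112 + 4296 + 230 = 4638 px.

4638 px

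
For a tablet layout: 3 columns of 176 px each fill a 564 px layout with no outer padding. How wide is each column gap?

3·176 + 2g = 564 → 2g = 36 → g = 18 px.

18 px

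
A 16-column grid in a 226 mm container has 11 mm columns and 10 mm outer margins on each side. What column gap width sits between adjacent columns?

2 mm

Content width = 226 − 2·10 = 206 mm.
16 columns take 16·11 = 176 mm; remaining 30 splits into 15 column gaps.
g = 30 / 15 = 2 mm.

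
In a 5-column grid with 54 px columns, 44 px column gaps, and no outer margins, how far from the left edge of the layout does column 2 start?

Before column 2: 1 column + 1 column gap.
Offset = 1·(54 + 44) = 1·98 = 98 px.

98 px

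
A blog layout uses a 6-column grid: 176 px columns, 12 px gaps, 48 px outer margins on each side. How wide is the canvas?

1212 px

Total width: 2·48 + 6·176 + 5·12 = 1212 px.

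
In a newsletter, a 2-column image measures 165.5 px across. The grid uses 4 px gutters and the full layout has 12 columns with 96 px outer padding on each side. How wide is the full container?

Subtracting 1 gutter of 4 leaves 161.5 for 2 columns, so c = 80.75 px.
Container = 2·96 + 12·80.75 + 11·4 = 192 + 969 + 44 = 1205 px.

1205 px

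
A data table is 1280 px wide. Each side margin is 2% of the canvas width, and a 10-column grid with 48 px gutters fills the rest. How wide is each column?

79.68 px

Each margin = 2% of 1280 = 25.6 px; content = 1280 − 2·25.6 = 1228.8 px.
1228.8 − 9·48 = 796.8; ÷10 gives c = 79.68 px.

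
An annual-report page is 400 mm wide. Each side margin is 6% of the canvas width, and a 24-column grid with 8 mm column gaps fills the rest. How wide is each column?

7 mm

Each margin = 6% of 400 = 24 mm; content = 400 − 2·24 = 352 mm.
24c + 23·8 = 352 → 24c = 168 → c = 7 mm.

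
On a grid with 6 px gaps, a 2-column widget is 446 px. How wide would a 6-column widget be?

1350 px

2c + 1·6 = 446 → 2c = 440 → c = 220 px.
6 columns plus 5 gaps: 1320 + 30 = 1350 px.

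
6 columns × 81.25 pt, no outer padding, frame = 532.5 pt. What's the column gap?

9 pt

6·81.25 + 5g = 532.5 → 5g = 45 → g = 9 pt.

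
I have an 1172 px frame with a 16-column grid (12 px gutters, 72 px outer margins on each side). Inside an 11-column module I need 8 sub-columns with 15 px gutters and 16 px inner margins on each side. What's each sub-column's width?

70.75 px

Inside the margins: 1172 − 144 = 1028 px.
1028 − 15·12 = 848; ÷16 gives c = 53 px.
11-column span = 11·53 + 10·12 = 703 px.
Inner content = 703 − 2·16 = 671 px.
8 columns + 7 gutters: 8d + 7·15 = 671.
8d = 671 − 105 = 566, so d = 70.75 px.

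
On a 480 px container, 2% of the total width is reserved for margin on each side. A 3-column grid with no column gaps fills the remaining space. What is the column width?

153.6 px

Each margin = 2% of 480 = 9.6 px; content = 480 − 2·9.6 = 460.8 px.
460.8 / 3 = 153.6 px per column.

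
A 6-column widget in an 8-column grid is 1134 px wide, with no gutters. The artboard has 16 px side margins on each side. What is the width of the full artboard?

1134 / 6 = 189 px per column.
Total width: 2·16 + 8·189 = 1544 px.

1544 px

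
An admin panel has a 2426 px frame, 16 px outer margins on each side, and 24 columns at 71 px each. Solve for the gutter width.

Subtract both margins: 2426 − 2·16 = 2394 px.
24·71 + 23g = 2394 → 23g = 690 → g = 30 px.

30 px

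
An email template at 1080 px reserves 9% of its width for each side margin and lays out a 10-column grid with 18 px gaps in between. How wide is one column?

1080 × (1 − 2·9%) = 1080 × 82% = 885.6 px for the columns.
10 columns + 9 gaps: 10c + 9·18 = 885.6.
10c = 885.6 − 162 = 723.6, so c = 72.36 px.

72.36 px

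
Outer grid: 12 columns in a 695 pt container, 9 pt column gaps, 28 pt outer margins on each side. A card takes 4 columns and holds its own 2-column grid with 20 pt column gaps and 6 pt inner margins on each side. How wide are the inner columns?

87.5 pt

Outer content = 695 − 2·28 = 639 pt.
Subtracting 11 column gaps of 9 leaves 540 for 12 columns, so c = 45 pt.
4 columns plus 3 column gaps: 180 + 27 = 207 pt.
Inner content = 207 − 2·6 = 195 pt.
Subtracting 1 column gap of 20 leaves 175 for 2 columns, so d = 87.5 pt.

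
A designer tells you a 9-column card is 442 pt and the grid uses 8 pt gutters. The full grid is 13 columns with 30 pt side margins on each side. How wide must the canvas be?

702 pt

9 columns + 8 gutters: 9c + 8·8 = 442.
9c = 442 − 64 = 378, so c = 42 pt.
Canvas = 2·30 + 13·42 + 12·8 = 60 + 546 + 96 = 702 pt.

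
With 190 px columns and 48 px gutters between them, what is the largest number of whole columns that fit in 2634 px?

11 columns

11 columns: 11·190 + 10·48 = 2570 px ≤ 2634.
12 columns: 2808 px > 2634. So 11.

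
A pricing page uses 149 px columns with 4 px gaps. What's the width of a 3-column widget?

3 columns plus 2 gaps: 447 + 8 = 455 px.

455 px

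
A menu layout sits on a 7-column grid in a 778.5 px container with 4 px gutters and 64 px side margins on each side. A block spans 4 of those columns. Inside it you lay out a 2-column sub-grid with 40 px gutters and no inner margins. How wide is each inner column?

165 px

Outer content = 778.5 − 2·64 = 650.5 px.
650.5 − 6·4 = 626.5; ÷7 gives c = 89.5 px.
4 columns plus 3 gutters: 358 + 12 = 370 px.
370 − 1·40 = 330; ÷2 gives d = 165 px.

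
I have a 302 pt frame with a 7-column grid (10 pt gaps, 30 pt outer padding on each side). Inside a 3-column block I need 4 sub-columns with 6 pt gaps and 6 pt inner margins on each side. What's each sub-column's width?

Subtract both margins: 302 − 2·30 = 242 pt.
7 columns + 6 gaps: 7c + 6·10 = 242.
7c = 242 − 60 = 182, so c = 26 pt.
Span of 3: 3·26 + 2·10 = 78 + 20 = 98 pt.
Inner content = 98 − 2·6 = 86 pt.
Subtracting 3 gaps of 6 leaves 68 for 4 columns, so d = 17 pt.

17 pt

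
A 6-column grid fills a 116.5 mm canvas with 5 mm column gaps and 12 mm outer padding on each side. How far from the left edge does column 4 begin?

60.75 mm

Content = 116.5 − 2·12 = 92.5 mm.
Subtracting 5 column gaps of 5 leaves 67.5 for 6 columns, so c = 11.25 mm.
Before column 4: the margin + 3 columns + 3 column gaps.
Offset = 12 + 3·(11.25 + 5) = 12 + 48.75 = 60.75 mm.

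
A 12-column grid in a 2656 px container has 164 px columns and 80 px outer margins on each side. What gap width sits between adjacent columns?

48 px

Inside the margins: 2656 − 160 = 2496 px.
12·164 + 11g = 2496 → 11g = 528 → g = 48 px.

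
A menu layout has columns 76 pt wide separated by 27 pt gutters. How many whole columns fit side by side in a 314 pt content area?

3 columns

Each extra column adds 76 + 27 = 103 pt.
(314 + 27) / 103 = 3.31, so 3 columns fit.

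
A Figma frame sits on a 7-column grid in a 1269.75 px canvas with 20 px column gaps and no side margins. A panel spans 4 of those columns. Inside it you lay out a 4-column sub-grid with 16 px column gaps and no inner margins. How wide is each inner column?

167.25 px

1269.75 − 6·20 = 1149.75; ÷7 gives c = 164.25 px.
4 columns plus 3 column gaps: 657 + 60 = 717 px.
717 − 3·16 = 669; ÷4 gives d = 167.25 px.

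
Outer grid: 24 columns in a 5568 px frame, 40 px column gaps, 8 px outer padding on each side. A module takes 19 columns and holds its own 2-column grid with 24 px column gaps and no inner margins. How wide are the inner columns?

Take off 16 px of margins, leaving 5552 px.
24c + 23·40 = 5552 → 24c = 4632 → c = 193 px.
19-column span = 19·193 + 18·40 = 4387 px.
Subtracting 1 column gap of 24 leaves 4363 for 2 columns, so d = 2181.5 px.

2181.5 px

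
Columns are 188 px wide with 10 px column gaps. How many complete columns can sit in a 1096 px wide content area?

5 columns

5 columns: 5·188 + 4·10 = 980 px ≤ 1096.
6 columns: 1178 px > 1096. So 5.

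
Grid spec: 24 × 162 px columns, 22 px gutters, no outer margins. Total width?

Total width: 24·162 + 23·22 = 4394 px.

4394 px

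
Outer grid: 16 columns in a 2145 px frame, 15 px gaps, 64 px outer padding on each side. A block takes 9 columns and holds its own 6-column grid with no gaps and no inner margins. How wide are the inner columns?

188 px

Subtract both margins: 2145 − 2·64 = 2017 px.
16c + 15·15 = 2017 → 16c = 1792 → c = 112 px.
9 columns plus 8 gaps: 1008 + 120 = 1128 px.
6d = 1128 → d = 188 px.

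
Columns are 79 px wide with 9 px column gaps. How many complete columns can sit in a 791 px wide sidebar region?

9 columns

Each extra column adds 79 + 9 = 88 px.
(791 + 9) / 88 = 9.09, so 9 columns fit.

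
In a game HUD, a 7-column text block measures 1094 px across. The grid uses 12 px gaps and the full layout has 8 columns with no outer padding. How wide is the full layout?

1252 px

Subtracting 6 gaps of 12 leaves 1022 for 7 columns, so c = 146 px.
Total width: 8·146 + 7·12 = 1252 px.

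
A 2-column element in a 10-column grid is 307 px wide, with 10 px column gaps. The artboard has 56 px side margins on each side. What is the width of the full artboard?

1687 px

307 − 1·10 = 297; ÷2 gives c = 148.5 px.
Artboard = 2·56 + 10·148.5 + 9·10 = 112 + 1485 + 90 = 1687 px.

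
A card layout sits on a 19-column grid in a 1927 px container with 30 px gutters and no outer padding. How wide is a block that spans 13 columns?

1309 px

19 columns + 18 gutters: 19c + 18·30 = 1927.
19c = 1927 − 540 = 1387, so c = 73 px.
13 columns plus 12 gutters: 949 + 360 = 1309 px.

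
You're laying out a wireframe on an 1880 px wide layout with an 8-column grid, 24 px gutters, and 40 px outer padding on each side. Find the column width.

Inside the margins: 1880 − 80 = 1800 px.
8 columns + 7 gutters: 8c + 7·24 = 1800.
8c = 1800 − 168 = 1632, so c = 204 px.

204 px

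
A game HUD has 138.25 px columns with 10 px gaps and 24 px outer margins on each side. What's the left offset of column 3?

320.5 px

Column 3 starts at margin + 2·(column + gutter) = 24 + 2·148.25 = 320.5 px.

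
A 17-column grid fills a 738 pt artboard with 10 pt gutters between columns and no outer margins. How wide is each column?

738 − 16·10 = 578; ÷17 gives c = 34 pt.

34 pt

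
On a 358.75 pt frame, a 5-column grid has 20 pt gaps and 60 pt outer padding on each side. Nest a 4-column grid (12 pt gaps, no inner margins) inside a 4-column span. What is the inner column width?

37.75 pt

Inside the margins: 358.75 − 120 = 238.75 pt.
5c + 4·20 = 238.75 → 5c = 158.75 → c = 31.75 pt.
4 columns plus 3 gaps: 127 + 60 = 187 pt.
4d + 3·12 = 187 → 4d = 151 → d = 37.75 pt.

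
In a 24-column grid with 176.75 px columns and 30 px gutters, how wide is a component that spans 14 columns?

2864.5 px

Span of 14: 14·176.75 + 13·30 = 2474.5 + 390 = 2864.5 px.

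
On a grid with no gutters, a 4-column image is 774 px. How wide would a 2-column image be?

With no gutters, each column is 774/4 = 193.5 px.
2-column span = 2·193.5 = 387 px.

387 px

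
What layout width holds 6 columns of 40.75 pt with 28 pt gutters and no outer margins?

Layout = 6·40.75 + 5·28 = 244.5 + 140 = 384.5 pt.

384.5 pt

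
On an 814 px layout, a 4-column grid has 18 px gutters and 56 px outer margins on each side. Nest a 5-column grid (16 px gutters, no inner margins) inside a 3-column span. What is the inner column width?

91.6 px

Outer content = 814 − 2·56 = 702 px.
4 columns + 3 gutters: 4c + 3·18 = 702.
4c = 702 − 54 = 648, so c = 162 px.
3-column span = 3·162 + 2·18 = 522 px.
5d + 4·16 = 522 → 5d = 458 → d = 91.6 px.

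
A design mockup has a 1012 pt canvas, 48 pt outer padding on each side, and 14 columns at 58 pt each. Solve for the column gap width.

Take off 96 pt of margins, leaving 916 pt.
14·58 + 13g = 916 → 13g = 104 → g = 8 pt.

8 pt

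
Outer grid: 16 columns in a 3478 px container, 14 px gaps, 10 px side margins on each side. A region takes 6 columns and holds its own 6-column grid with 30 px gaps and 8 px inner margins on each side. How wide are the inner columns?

187 px

Outer content = 3478 − 2·10 = 3458 px.
3458 − 15·14 = 3248; ÷16 gives c = 203 px.
6-column span = 6·203 + 5·14 = 1288 px.
Inner content = 1288 − 2·8 = 1272 px.
6 columns + 5 gaps: 6d + 5·30 = 1272.
6d = 1272 − 150 = 1122, so d = 187 px.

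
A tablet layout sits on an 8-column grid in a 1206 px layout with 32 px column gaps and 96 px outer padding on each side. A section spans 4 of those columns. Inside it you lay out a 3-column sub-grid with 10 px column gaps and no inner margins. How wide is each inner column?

Outer content = 1206 − 2·96 = 1014 px.
8 columns + 7 column gaps: 8c + 7·32 = 1014.
8c = 1014 − 224 = 790, so c = 98.75 px.
4 columns plus 3 column gaps: 395 + 96 = 491 px.
3 columns + 2 column gaps: 3d + 2·10 = 491.
3d = 491 − 20 = 471, so d = 157 px.

157 px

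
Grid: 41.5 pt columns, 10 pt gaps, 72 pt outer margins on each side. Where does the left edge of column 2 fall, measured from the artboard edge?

Column 2 starts at margin + 1·(column + gutter) = 72 + 1·51.5 = 123.5 pt.

123.5 pt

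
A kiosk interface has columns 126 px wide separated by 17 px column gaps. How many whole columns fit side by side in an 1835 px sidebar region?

12 columns

Each extra column adds 126 + 17 = 143 px.
(1835 + 17) / 143 = 12.95, so 12 columns fit.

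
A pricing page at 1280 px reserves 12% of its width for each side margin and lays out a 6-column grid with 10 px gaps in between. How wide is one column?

1280 × (1 − 2·12%) = 1280 × 76% = 972.8 px for the columns.
Subtracting 5 gaps of 10 leaves 922.8 for 6 columns, so c = 153.8 px.

153.8 px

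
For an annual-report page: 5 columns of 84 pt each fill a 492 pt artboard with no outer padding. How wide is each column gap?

18 pt

5·84 + 4g = 492 → 4g = 72 → g = 18 pt.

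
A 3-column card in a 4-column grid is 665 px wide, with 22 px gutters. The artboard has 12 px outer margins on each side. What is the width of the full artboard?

Subtracting 2 gutters of 22 leaves 621 for 3 columns, so c = 207 px.
Artboard = 2·12 + 4·207 + 3·22 = 24 + 828 + 66 = 918 px.

918 px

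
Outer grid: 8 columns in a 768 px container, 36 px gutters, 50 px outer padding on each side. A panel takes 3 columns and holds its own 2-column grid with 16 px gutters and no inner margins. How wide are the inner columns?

Outer content = 768 − 2·50 = 668 px.
Subtracting 7 gutters of 36 leaves 416 for 8 columns, so c = 52 px.
Span of 3: 3·52 + 2·36 = 156 + 72 = 228 px.
Subtracting 1 gutter of 16 leaves 212 for 2 columns, so d = 106 px.

106 px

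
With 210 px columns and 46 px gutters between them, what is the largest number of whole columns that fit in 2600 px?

10 columns

k columns need k·210 + (k−1)·46 = k·256 − 46.
k·256 − 46 ≤ 2600 → k ≤ 2646 / 256 ≈ 10.34, so k = 10.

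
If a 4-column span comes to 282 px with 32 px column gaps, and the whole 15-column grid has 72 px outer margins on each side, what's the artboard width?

1289.5 px

Subtracting 3 column gaps of 32 leaves 186 for 4 columns, so c = 46.5 px.
Artboard = 2·72 + 15·46.5 + 14·32 = 144 + 697.5 + 448 = 1289.5 px.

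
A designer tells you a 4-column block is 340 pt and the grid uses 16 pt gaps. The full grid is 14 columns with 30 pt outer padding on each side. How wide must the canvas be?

340 − 3·16 = 292; ÷4 gives c = 73 pt.
Total width: 2·30 + 14·73 + 13·16 = 1290 pt.

1290 pt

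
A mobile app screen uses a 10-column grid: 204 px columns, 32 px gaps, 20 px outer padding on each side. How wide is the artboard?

2368 px

Adding margins, columns and gutters: 40 + 2040 + 288 = 2368 px.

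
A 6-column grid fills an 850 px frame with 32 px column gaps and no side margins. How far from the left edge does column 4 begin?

6 columns + 5 column gaps: 6c + 5·32 = 850.
6c = 850 − 160 = 690, so c = 115 px.
Each column+gutter stride is 147 px; with no margin, 3 of them is 441 px.

441 px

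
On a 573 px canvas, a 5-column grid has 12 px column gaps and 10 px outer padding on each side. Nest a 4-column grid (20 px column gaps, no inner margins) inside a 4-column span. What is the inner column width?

Inside the margins: 573 − 20 = 553 px.
553 − 4·12 = 505; ÷5 gives c = 101 px.
Span of 4: 4·101 + 3·12 = 404 + 36 = 440 px.
4 columns + 3 column gaps: 4d + 3·20 = 440.
4d = 440 − 60 = 380, so d = 95 px.

95 px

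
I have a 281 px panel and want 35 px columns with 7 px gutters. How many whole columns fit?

6 columns

6 columns: 6·35 + 5·7 = 245 px ≤ 281.
7 columns: 287 px > 281. So 6.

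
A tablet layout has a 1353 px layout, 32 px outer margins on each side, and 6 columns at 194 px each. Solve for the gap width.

25 px

Take off 64 px of margins, leaving 1289 px.
6·194 + 5g = 1289 → 5g = 125 → g = 25 px.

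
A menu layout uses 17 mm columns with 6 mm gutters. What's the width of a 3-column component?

63 mm

3 columns plus 2 gutters: 51 + 12 = 63 mm.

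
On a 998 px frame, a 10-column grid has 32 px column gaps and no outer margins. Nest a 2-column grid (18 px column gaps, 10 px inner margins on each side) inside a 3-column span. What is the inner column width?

119.5 px

Subtracting 9 column gaps of 32 leaves 710 for 10 columns, so c = 71 px.
3-column span = 3·71 + 2·32 = 277 px.
Inner content = 277 − 2·10 = 257 px.
257 − 1·18 = 239; ÷2 gives d = 119.5 px.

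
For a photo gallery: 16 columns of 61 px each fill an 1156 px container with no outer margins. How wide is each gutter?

16·61 + 15g = 1156 → 15g = 180 → g = 12 px.

12 px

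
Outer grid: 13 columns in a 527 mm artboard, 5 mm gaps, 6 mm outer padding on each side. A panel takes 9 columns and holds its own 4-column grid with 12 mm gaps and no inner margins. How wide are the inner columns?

Outer content = 527 − 2·6 = 515 mm.
13 columns + 12 gaps: 13c + 12·5 = 515.
13c = 515 − 60 = 455, so c = 35 mm.
9 columns plus 8 gaps: 315 + 40 = 355 mm.
4d + 3·12 = 355 → 4d = 319 → d = 79.75 mm.

79.75 mm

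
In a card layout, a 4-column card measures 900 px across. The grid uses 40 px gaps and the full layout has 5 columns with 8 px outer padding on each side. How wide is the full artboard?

4 columns + 3 gaps: 4c + 3·40 = 900.
4c = 900 − 120 = 780, so c = 195 px.
Adding margins, columns and gutters: 16 + 975 + 160 = 1151 px.

1151 px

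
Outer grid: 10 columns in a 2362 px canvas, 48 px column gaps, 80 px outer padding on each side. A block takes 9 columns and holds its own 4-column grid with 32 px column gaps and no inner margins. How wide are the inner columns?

470.25 px

Subtract both margins: 2362 − 2·80 = 2202 px.
Subtracting 9 column gaps of 48 leaves 1770 for 10 columns, so c = 177 px.
9-column span = 9·177 + 8·48 = 1977 px.
Subtracting 3 column gaps of 32 leaves 1881 for 4 columns, so d = 470.25 px.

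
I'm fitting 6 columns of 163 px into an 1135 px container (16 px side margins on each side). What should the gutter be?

Inside the margins: 1135 − 32 = 1103 px.
6 columns take 6·163 = 978 px; remaining 125 splits into 5 gutters.
g = 125 / 5 = 25 px.

25 px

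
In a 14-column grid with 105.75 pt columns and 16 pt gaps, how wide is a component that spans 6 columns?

714.5 pt

6-column span = 6·105.75 + 5·16 = 714.5 pt.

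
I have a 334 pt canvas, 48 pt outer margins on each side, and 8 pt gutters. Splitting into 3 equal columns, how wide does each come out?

Subtract both margins: 334 − 2·48 = 238 pt.
Subtracting 2 gutters of 8 leaves 222 for 3 columns, so c = 74 pt.

74 pt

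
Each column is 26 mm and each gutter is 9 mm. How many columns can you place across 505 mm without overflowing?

14 columns

14 columns: 14·26 + 13·9 = 481 mm ≤ 505.
15 columns: 516 mm > 505. So 14.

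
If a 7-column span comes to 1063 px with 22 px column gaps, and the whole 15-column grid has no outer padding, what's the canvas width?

2303 px

1063 − 6·22 = 931; ÷7 gives c = 133 px.
Summing: 1995 + 308 = 2303 px.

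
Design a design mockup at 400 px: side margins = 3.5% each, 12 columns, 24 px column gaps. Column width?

Each margin = 3.5% of 400 = 14 px; content = 400 − 2·14 = 372 px.
12c + 11·24 = 372 → 12c = 108 → c = 9 px.

9 px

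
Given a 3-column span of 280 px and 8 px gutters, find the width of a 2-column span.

Subtracting 2 gutters of 8 leaves 264 for 3 columns, so c = 88 px.
Span of 2: 2·88 + 1·8 = 176 + 8 = 184 px.

184 px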